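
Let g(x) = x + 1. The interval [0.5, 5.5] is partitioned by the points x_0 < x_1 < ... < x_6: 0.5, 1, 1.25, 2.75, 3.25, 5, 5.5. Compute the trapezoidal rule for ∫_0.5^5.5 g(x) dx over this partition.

Subinterval widths: 0.5, 0.25, 1.5, 0.5, 1.75, 0.5.
g(0.5) = 1.5, g(1) = 2, g(1.25) = 2.25, g(2.75) = 3.75, g(3.25) = 4.25, g(5) = 6, g(5.5) = 6.5.
On each subinterval the trapezoid contributes (Δx_i/2)·[g(x_{i-1}) + g(x_i)].
Sum = 20.

20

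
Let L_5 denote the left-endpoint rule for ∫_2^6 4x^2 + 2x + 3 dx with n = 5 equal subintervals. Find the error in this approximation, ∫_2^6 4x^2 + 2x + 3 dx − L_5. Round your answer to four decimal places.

52.6933

Exact integral: ∫_2^6 f(x) dx ≈ 321.333333.
L_5 = 268.64.
Error ≈ 321.333333 − 268.64 ≈ 52.6933.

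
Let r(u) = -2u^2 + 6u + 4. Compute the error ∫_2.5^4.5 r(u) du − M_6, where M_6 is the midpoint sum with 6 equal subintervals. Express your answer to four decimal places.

Exact integral: ∫_2.5^4.5 r(u) du ≈ -0.333333.
M_6 ≈ -0.296296.
Error ≈ -0.333333 − (-0.296296) ≈ -0.0370.

-0.0370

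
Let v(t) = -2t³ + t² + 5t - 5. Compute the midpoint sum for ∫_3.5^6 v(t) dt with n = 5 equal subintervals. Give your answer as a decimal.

-466.953125

Δt = (6 − 3.5)/5 = 0.5.
Midpoints: 3.75, 4.25, 4.75, 5.25, 5.75.
v(3.75) = -77.65625, v(4.25) = -119.21875, v(4.75) = -173.03125, v(5.25) = -240.59375, v(5.75) = -323.40625.
Sum = Δt · [v(3.75) + v(4.25) + v(4.75) + v(5.25) + v(5.75)].
Sum = -466.953125.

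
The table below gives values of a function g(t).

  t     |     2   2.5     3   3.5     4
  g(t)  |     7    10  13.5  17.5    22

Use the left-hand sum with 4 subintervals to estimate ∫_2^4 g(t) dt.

Δt = 0.5.
Sum = 0.5·[7 + 10 + 13.5 + 17.5] = 24.

24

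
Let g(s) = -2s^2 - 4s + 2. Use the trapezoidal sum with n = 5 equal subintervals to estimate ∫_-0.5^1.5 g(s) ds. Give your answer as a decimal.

-2.44

Δs = (1.5 − (-0.5))/5 = 0.4.
g(-0.5) = 3.5, g(-0.1) = 2.38, g(0.3) = 0.62, g(0.7) = -1.78, g(1.1) = -4.82, g(1.5) = -8.5.
T_5 = (Δs/2)·[g(s_0) + 2g(s_1) + ... + 2g(s_{4}) + g(s_5)].
Sum = -2.44.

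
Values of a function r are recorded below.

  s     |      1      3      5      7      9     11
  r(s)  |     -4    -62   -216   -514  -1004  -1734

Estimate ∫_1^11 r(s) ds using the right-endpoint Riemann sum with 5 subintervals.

Δs = 2.
Sum = 2·[(-62) + (-216) + (-514) + (-1004) + (-1734)] = -7060.

-7060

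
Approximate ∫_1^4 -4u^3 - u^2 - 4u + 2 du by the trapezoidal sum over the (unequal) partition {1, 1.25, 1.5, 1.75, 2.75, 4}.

-318.3125

Subinterval widths: 0.25, 0.25, 0.25, 1, 1.25.
f(1) = -7, f(1.25) = -12.375, f(1.5) = -19.75, f(1.75) = -29.5, f(2.75) = -99.75, f(4) = -286.
On each subinterval the trapezoid contributes (Δu_i/2)·[f(u_{i-1}) + f(u_i)].
Sum = -318.3125.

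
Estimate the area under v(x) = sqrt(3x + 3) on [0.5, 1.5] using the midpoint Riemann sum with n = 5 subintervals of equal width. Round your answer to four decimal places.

Δx = (1.5 − 0.5)/5 = 0.2.
Midpoints: 0.6, 0.8, 1, 1.2, 1.4.
v(0.6) ≈ 2.1909, v(0.8) ≈ 2.3238, v(1) ≈ 2.4495, v(1.2) ≈ 2.5690, v(1.4) ≈ 2.6833.
Sum = Δx · [v(0.6) + v(0.8) + v(1) + v(1.2) + v(1.4)].
Sum ≈ 2.4433.

2.4433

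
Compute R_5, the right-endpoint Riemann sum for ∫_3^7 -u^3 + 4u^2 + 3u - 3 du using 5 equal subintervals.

-172.96

Δu = (7 − 3)/5 = 0.8.
Right endpoints: 3.8, 4.6, 5.4, 6.2, 7.
f(3.8) = 11.288, f(4.6) = -1.896, f(5.4) = -27.624, f(6.2) = -68.968, f(7) = -129.
Sum = Δu · [f(3.8) + f(4.6) + f(5.4) + f(6.2) + f(7)].
Sum = -172.96.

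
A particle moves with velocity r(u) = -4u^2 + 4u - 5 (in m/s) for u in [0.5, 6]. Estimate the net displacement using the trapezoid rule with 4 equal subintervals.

-250.765625

Δu = (6 − 0.5)/4 = 1.375.
r(0.5) = -4, r(1.875) = -11.5625, r(3.25) = -34.25, r(4.625) = -72.0625, r(6) = -125.
T_4 = (Δu/2)·[r(u_0) + 2r(u_1) + 2r(u_2) + 2r(u_3) + r(u_4)].
Sum = -250.765625.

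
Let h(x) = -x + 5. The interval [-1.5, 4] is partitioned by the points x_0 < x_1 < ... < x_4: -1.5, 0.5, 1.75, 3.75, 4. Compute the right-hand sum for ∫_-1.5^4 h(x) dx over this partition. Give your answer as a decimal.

15.8125

Subinterval widths: 2, 1.25, 2, 0.25.
Right endpoints: 0.5, 1.75, 3.75, 4.
h(0.5) = 4.5, h(1.75) = 3.25, h(3.75) = 1.25, h(4) = 1.
Sum = Σ Δx_i · h(x_i).
Sum = 15.8125.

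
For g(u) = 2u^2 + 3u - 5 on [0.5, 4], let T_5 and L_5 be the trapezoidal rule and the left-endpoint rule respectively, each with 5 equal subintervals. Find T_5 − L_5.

14.7

T_5 = 49.28.
L_5 = 34.58.
T_5 − L_5 = 14.7.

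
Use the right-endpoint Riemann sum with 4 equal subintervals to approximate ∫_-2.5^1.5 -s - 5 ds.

-20

Δs = (1.5 − (-2.5))/4 = 1.
Right endpoints: -1.5, -0.5, 0.5, 1.5.
f(-1.5) = -3.5, f(-0.5) = -4.5, f(0.5) = -5.5, f(1.5) = -6.5.
Sum = Δs · [f(-1.5) + f(-0.5) + f(0.5) + f(1.5)].
Sum = -20.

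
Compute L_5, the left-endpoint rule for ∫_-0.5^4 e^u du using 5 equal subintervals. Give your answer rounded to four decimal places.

33.2916

Δu = (4 − (-0.5))/5 = 0.9.
Left endpoints: -0.5, 0.4, 1.3, 2.2, 3.1.
f(-0.5) ≈ 0.6065, f(0.4) ≈ 1.4918, f(1.3) ≈ 3.6693, f(2.2) ≈ 9.0250, f(3.1) ≈ 22.1980.
Sum = Δu · [f(-0.5) + f(0.4) + f(1.3) + f(2.2) + f(3.1)].
Sum ≈ 33.2916.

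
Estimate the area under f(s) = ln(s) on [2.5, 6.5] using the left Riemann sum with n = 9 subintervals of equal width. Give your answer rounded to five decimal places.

Δs = (6.5 − 2.5)/9 = 4/9.
Left endpoints: 2.5, 53/18, 61/18, 23/6, 77/18, 85/18, 31/6, 101/18, 109/18.
f(2.5) ≈ 0.91629, f(53/18) ≈ 1.07992, f(61/18) ≈ 1.22050, f(23/6) ≈ 1.34373, f(77/18) ≈ 1.45343, f(85/18) ≈ 1.55228, f(31/6) ≈ 1.64223, f(101/18) ≈ 1.72475, f(109/18) ≈ 1.80098.
Sum = Δs · [f(2.5) + f(53/18) + f(61/18) + ...].
Sum ≈ 5.65961.

5.65961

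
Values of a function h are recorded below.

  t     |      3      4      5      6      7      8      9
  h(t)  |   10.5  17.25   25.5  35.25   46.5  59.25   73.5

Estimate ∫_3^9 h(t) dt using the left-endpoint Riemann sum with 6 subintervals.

Δt = 1.
Sum = 1·[10.5 + 17.25 + 25.5 + 35.25 + 46.5 + 59.25] = 194.25.

194.25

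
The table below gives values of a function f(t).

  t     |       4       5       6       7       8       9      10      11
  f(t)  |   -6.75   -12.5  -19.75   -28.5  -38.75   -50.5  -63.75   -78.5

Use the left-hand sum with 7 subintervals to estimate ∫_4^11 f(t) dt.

Δt = 1.
Sum = 1·[(-6.75) + (-12.5) + (-19.75) + (-28.5) + (-38.75) + (-50.5) + (-63.75)] = -220.5.

-220.5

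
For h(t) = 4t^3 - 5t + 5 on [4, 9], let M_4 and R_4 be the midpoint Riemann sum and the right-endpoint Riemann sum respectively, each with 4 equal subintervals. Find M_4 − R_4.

-1799.21875

M_4 = 6116.71875.
R_4 = 7915.9375.
M_4 − R_4 = -1799.21875.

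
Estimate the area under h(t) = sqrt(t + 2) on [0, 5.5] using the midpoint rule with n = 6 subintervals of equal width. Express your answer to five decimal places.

11.81338

Δt = (5.5 − 0)/6 = 11/12.
Midpoints: 11/24, 1.375, 55/24, 77/24, 4.125, 121/24.
h(11/24) ≈ 1.56791, h(1.375) ≈ 1.83712, h(55/24) ≈ 2.07163, h(77/24) ≈ 2.28218, h(4.125) ≈ 2.47487, h(121/24) ≈ 2.65361.
Sum = Δt · [h(11/24) + h(1.375) + h(55/24) + ...].
Sum ≈ 11.81338.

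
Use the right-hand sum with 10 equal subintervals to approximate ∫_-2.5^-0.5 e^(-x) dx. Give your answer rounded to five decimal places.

Δx = (-0.5 − (-2.5))/10 = 0.2.
Right endpoints: -2.3, -2.1, -1.9, -1.7, -1.5, -1.3, -1.1, -0.9, -0.7, -0.5.
f(-2.3) ≈ 9.97418, f(-2.1) ≈ 8.16617, f(-1.9) ≈ 6.68589, f(-1.7) ≈ 5.47395, f(-1.5) ≈ 4.48169, f(-1.3) ≈ 3.66930, f(-1.1) ≈ 3.00417, f(-0.9) ≈ 2.45960, f(-0.7) ≈ 2.01375, f(-0.5) ≈ 1.64872.
Sum = Δx · [f(-2.3) + f(-2.1) + f(-1.9) + ...].
Sum ≈ 9.51548.

9.51548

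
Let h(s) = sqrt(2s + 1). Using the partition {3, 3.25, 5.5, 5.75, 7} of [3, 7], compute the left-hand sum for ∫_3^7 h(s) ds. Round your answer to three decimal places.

12.109

Subinterval widths: 0.25, 2.25, 0.25, 1.25.
Left endpoints: 3, 3.25, 5.5, 5.75.
h(3) ≈ 2.646, h(3.25) ≈ 2.739, h(5.5) ≈ 3.464, h(5.75) ≈ 3.536.
Sum = Σ Δs_i · h(s_i).
Sum ≈ 12.109.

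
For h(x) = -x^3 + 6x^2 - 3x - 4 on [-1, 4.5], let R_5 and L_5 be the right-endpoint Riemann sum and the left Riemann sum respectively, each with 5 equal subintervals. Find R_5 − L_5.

7.5625

R_5 = 35.7225.
L_5 = 28.16.
R_5 − L_5 = 7.5625.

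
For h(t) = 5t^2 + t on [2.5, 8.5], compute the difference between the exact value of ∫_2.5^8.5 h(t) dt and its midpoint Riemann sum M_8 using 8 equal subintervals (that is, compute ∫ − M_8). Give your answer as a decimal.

Exact integral: ∫_2.5^8.5 h(t) dt = 1030.5.
M_8 = 1029.09375.
Error = 1030.5 − 1029.09375 = 1.40625.

1.40625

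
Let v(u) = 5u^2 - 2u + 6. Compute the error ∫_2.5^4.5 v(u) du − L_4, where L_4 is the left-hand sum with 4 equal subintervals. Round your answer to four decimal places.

16.0833

Exact integral: ∫_2.5^4.5 v(u) du ≈ 123.833333.
L_4 = 107.75.
Error ≈ 123.833333 − 107.75 ≈ 16.0833.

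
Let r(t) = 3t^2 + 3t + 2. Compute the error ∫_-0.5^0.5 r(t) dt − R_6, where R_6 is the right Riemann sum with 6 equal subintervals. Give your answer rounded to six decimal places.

-0.263889

Exact integral: ∫_-0.5^0.5 r(t) dt = 2.25.
R_6 ≈ 2.51388889.
Error ≈ 2.25 − 2.51388889 ≈ -0.263889.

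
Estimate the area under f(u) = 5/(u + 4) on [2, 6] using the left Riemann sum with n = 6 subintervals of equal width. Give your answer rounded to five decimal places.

2.66853

Δu = (6 − 2)/6 = 2/3.
Left endpoints: 2, 8/3, 10/3, 4, 14/3, 16/3.
f(2) = 5/6, f(8/3) = 0.75, f(10/3) = 15/22, f(4) = 0.625, f(14/3) = 15/26, f(16/3) = 15/28.
Sum = Δu · [f(2) + f(8/3) + f(10/3) + ...].
Sum ≈ 2.66853.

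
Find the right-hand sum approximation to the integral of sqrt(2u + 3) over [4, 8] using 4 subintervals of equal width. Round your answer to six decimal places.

Δu = (8 − 4)/4 = 1.
Right endpoints: 5, 6, 7, 8.
f(5) ≈ 3.605551, f(6) ≈ 3.872983, f(7) ≈ 4.123106, f(8) ≈ 4.358899.
Sum = Δu · [f(5) + f(6) + f(7) + f(8)].
Sum ≈ 15.960539.

15.960539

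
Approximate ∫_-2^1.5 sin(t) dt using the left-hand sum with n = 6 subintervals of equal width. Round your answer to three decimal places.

-1.029

Δt = (1.5 − (-2))/6 = 7/12.
Left endpoints: -2, -17/12, -5/6, -0.25, 1/3, 11/12.
f(-2) ≈ -0.909, f(-17/12) ≈ -0.988, f(-5/6) ≈ -0.740, f(-0.25) ≈ -0.247, f(1/3) ≈ 0.327, f(11/12) ≈ 0.794.
Sum = Δt · [f(-2) + f(-17/12) + f(-5/6) + ...].
Sum ≈ -1.029.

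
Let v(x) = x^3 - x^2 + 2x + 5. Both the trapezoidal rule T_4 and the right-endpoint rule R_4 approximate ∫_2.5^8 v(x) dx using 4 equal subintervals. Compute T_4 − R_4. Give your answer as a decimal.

-309.1171875

T_4 ≈ 959.58886719.
R_4 ≈ 1268.70605469.
T_4 − R_4 = -309.1171875.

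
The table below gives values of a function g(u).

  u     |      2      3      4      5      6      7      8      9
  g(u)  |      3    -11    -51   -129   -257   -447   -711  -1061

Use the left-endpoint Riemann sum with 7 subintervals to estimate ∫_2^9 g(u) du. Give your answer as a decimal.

-1603

Δu = 1.
Sum = 1·[3 + (-11) + (-51) + (-129) + (-257) + (-447) + (-711)] = -1603.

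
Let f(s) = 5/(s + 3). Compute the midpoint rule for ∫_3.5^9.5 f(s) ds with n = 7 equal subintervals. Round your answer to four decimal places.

3.2670

Δs = (9.5 − 3.5)/7 = 6/7.
Midpoints: 55/14, 67/14, 79/14, 6.5, 103/14, 115/14, 127/14.
f(55/14) = 70/97, f(67/14) = 70/109, f(79/14) = 70/121, f(6.5) = 10/19, f(103/14) = 14/29, f(115/14) = 70/157, f(127/14) = 70/169.
Sum = Δs · [f(55/14) + f(67/14) + f(79/14) + ...].
Sum ≈ 3.2670.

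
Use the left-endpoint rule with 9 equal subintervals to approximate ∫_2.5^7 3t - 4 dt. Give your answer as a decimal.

Δt = (7 − 2.5)/9 = 0.5.
Left endpoints: 2.5, 3, 3.5, 4, 4.5, 5, 5.5, 6, 6.5.
f(2.5) = 3.5, f(3) = 5, f(3.5) = 6.5, f(4) = 8, f(4.5) = 9.5, f(5) = 11, f(5.5) = 12.5, f(6) = 14, f(6.5) = 15.5.
Sum = Δt · [f(2.5) + f(3) + f(3.5) + ...].
Sum = 42.75.

42.75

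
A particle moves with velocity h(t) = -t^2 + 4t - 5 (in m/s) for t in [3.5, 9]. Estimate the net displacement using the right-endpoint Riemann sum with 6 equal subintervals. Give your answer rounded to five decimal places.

Δt = (9 − 3.5)/6 = 11/12.
Right endpoints: 53/12, 16/3, 6.25, 43/6, 97/12, 9.
h(53/12) = -985/144, h(16/3) = -109/9, h(6.25) = -19.0625, h(43/6) = -997/36, h(97/12) = -5473/144, h(9) = -50.
Sum = Δt · [h(53/12) + h(16/3) + h(6.25) + ...].
Sum ≈ -140.90567.

-140.90567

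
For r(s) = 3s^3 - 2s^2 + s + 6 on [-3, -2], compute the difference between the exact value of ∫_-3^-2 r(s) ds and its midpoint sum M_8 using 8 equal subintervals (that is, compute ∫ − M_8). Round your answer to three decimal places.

-0.032

Exact integral: ∫_-3^-2 r(s) ds ≈ -57.91667.
M_8 ≈ -57.88477.
Error ≈ -57.91667 − (-57.88477) ≈ -0.032.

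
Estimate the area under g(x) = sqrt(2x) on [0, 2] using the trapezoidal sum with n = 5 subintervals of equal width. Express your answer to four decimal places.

Δx = (2 − 0)/5 = 0.4.
g(0) ≈ 0.0000, g(0.4) ≈ 0.8944, g(0.8) ≈ 1.2649, g(1.2) ≈ 1.5492, g(1.6) ≈ 1.7889, g(2) ≈ 2.0000.
T_5 = (Δx/2)·[g(x_0) + 2g(x_1) + ... + 2g(x_{4}) + g(x_5)].
Sum ≈ 2.5990.

2.5990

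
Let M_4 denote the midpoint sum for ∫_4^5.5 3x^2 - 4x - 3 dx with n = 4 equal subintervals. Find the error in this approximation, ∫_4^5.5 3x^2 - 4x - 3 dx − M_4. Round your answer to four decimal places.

0.0527

Exact integral: ∫_4^5.5 f(x) dx = 69.375.
M_4 ≈ 69.322266.
Error ≈ 69.375 − 69.322266 ≈ 0.0527.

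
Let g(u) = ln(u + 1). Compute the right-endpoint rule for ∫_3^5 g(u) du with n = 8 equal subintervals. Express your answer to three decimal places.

3.256

Δu = (5 − 3)/8 = 0.25.
Right endpoints: 3.25, 3.5, 3.75, 4, 4.25, 4.5, 4.75, 5.
g(3.25) ≈ 1.447, g(3.5) ≈ 1.504, g(3.75) ≈ 1.558, g(4) ≈ 1.609, g(4.25) ≈ 1.658, g(4.5) ≈ 1.705, g(4.75) ≈ 1.749, g(5) ≈ 1.792.
Sum = Δu · [g(3.25) + g(3.5) + g(3.75) + ...].
Sum ≈ 3.256.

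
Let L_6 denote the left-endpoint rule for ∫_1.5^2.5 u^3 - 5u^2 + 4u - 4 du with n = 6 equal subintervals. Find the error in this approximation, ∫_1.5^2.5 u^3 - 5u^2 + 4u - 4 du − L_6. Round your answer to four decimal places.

-0.3171

Exact integral: ∫_1.5^2.5 f(u) du ≈ -7.916667.
L_6 ≈ -7.599537.
Error ≈ -7.916667 − (-7.599537) ≈ -0.3171.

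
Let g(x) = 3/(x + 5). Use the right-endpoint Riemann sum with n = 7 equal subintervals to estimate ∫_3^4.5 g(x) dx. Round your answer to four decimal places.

Δx = (4.5 − 3)/7 = 3/14.
Right endpoints: 45/14, 24/7, 51/14, 27/7, 57/14, 30/7, 4.5.
g(45/14) = 42/115, g(24/7) = 21/59, g(51/14) = 42/121, g(27/7) = 21/62, g(57/14) = 42/127, g(30/7) = 21/65, g(4.5) = 6/19.
Sum = Δx · [g(45/14) + g(24/7) + g(51/14) + ...].
Sum ≈ 0.5093.

0.5093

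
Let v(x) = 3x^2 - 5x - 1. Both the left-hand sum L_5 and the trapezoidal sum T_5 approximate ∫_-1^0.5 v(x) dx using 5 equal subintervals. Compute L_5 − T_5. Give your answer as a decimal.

L_5 = 3.03.
T_5 = 1.5675.
L_5 − T_5 = 1.4625.

1.4625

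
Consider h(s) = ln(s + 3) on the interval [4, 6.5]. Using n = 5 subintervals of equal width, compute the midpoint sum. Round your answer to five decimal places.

Δs = (6.5 − 4)/5 = 0.5.
Midpoints: 4.25, 4.75, 5.25, 5.75, 6.25.
h(4.25) ≈ 1.98100, h(4.75) ≈ 2.04769, h(5.25) ≈ 2.11021, h(5.75) ≈ 2.16905, h(6.25) ≈ 2.22462.
Sum = Δs · [h(4.25) + h(4.75) + h(5.25) + h(5.75) + h(6.25)].
Sum ≈ 5.26629.

5.26629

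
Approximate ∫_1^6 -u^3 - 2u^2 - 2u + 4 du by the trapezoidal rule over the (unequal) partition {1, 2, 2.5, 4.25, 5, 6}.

-498.37890625

Subinterval widths: 1, 0.5, 1.75, 0.75, 1.
f(1) = -1, f(2) = -16, f(2.5) = -29.125, f(4.25) = -117.390625, f(5) = -181, f(6) = -296.
On each subinterval the trapezoid contributes (Δu_i/2)·[f(u_{i-1}) + f(u_i)].
Sum = -498.37890625.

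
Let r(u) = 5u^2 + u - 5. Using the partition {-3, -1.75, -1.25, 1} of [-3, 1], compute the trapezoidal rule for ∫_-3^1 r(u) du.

Subinterval widths: 1.25, 0.5, 2.25.
r(-3) = 37, r(-1.75) = 8.5625, r(-1.25) = 1.5625, r(1) = 1.
On each subinterval the trapezoid contributes (Δu_i/2)·[r(u_{i-1}) + r(u_i)].
Sum = 33.890625.

33.890625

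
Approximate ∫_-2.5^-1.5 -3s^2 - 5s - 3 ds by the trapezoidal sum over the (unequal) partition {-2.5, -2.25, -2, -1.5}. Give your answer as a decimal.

Subinterval widths: 0.25, 0.25, 0.5.
f(-2.5) = -9.25, f(-2.25) = -6.9375, f(-2) = -5, f(-1.5) = -2.25.
On each subinterval the trapezoid contributes (Δs_i/2)·[f(s_{i-1}) + f(s_i)].
Sum = -5.328125.

-5.328125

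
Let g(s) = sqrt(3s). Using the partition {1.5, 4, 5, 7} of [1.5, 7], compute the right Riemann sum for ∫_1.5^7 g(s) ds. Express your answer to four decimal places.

21.6984

Subinterval widths: 2.5, 1, 2.
Right endpoints: 4, 5, 7.
g(4) ≈ 3.4641, g(5) ≈ 3.8730, g(7) ≈ 4.5826.
Sum = Σ Δs_i · g(s_i).
Sum ≈ 21.6984.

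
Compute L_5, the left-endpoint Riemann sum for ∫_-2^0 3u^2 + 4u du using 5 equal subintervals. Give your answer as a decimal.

0.96

Δu = (0 − (-2))/5 = 0.4.
Left endpoints: -2, -1.6, -1.2, -0.8, -0.4.
f(-2) = 4, f(-1.6) = 1.28, f(-1.2) = -0.48, f(-0.8) = -1.28, f(-0.4) = -1.12.
Sum = Δu · [f(-2) + f(-1.6) + f(-1.2) + f(-0.8) + f(-0.4)].
Sum = 0.96.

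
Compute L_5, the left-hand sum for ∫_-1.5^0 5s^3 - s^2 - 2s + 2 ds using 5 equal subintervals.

Δs = (0 − (-1.5))/5 = 0.3.
Left endpoints: -1.5, -1.2, -0.9, -0.6, -0.3.
f(-1.5) = -14.125, f(-1.2) = -5.68, f(-0.9) = -0.655, f(-0.6) = 1.76, f(-0.3) = 2.375.
Sum = Δs · [f(-1.5) + f(-1.2) + f(-0.9) + f(-0.6) + f(-0.3)].
Sum = -4.8975.

-4.8975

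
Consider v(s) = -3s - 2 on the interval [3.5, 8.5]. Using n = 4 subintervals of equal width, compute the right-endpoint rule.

Δs = (8.5 − 3.5)/4 = 1.25.
Right endpoints: 4.75, 6, 7.25, 8.5.
v(4.75) = -16.25, v(6) = -20, v(7.25) = -23.75, v(8.5) = -27.5.
Sum = Δs · [v(4.75) + v(6) + v(7.25) + v(8.5)].
Sum = -109.375.

-109.375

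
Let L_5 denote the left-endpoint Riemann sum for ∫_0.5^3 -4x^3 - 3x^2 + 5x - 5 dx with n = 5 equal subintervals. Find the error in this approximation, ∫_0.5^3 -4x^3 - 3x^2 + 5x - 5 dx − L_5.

-27.8125

Exact integral: ∫_0.5^3 f(x) dx = -98.4375.
L_5 = -70.625.
Error = -98.4375 − (-70.625) = -27.8125.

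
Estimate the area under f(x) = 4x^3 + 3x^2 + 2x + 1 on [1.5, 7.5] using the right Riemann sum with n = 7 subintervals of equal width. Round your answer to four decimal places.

Δx = (7.5 − 1.5)/7 = 6/7.
Right endpoints: 33/14, 45/14, 57/14, 69/14, 81/14, 93/14, 7.5.
f(33/14) = 102583/1372, f(45/14) = 234967/1372, f(57/14) = 451159/1372, f(69/14) = 771895/1372, f(81/14) = 1217911/1372, f(93/14) = 1809943/1372, f(7.5) = 1872.25.
Sum = Δx · [f(33/14) + f(45/14) + f(57/14) + ...].
Sum ≈ 4471.3776.

4471.3776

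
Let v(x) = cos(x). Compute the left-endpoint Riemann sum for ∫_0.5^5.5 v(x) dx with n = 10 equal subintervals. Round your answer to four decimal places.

Δx = (5.5 − 0.5)/10 = 0.5.
Left endpoints: 0.5, 1, 1.5, 2, 2.5, 3, 3.5, 4, 4.5, 5.
v(0.5) ≈ 0.8776, v(1) ≈ 0.5403, v(1.5) ≈ 0.0707, v(2) ≈ -0.4161, v(2.5) ≈ -0.8011, v(3) ≈ -0.9900, v(3.5) ≈ -0.9365, v(4) ≈ -0.6536, v(4.5) ≈ -0.2108, v(5) ≈ 0.2837.
Sum = Δx · [v(0.5) + v(1) + v(1.5) + ...].
Sum ≈ -1.1179.

-1.1179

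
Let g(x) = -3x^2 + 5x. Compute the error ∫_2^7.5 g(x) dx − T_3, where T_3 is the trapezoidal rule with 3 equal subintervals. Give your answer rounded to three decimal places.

Exact integral: ∫_2^7.5 g(x) dx = -283.25.
T_3 ≈ -292.49306.
Error ≈ -283.25 − (-292.49306) ≈ 9.243.

9.243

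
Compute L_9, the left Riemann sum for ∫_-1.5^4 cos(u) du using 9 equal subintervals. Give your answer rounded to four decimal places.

Δu = (4 − (-1.5))/9 = 11/18.
Left endpoints: -1.5, -8/9, -5/18, 1/3, 17/18, 14/9, 13/6, 25/9, 61/18.
f(-1.5) ≈ 0.0707, f(-8/9) ≈ 0.6303, f(-5/18) ≈ 0.9617, f(1/3) ≈ 0.9450, f(17/18) ≈ 0.5862, f(14/9) ≈ 0.0152, f(13/6) ≈ -0.5612, f(25/9) ≈ -0.9345, f(61/18) ≈ -0.9696.
Sum = Δu · [f(-1.5) + f(-8/9) + f(-5/18) + ...].
Sum ≈ 0.4545.

0.4545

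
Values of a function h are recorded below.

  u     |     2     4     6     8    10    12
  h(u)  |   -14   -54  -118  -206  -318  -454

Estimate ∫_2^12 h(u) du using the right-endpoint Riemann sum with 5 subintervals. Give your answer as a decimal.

-2300

Δu = 2.
Sum = 2·[(-54) + (-118) + (-206) + (-318) + (-454)] = -2300.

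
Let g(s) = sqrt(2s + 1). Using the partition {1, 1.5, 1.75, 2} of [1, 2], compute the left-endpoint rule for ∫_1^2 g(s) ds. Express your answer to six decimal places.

Subinterval widths: 0.5, 0.25, 0.25.
Left endpoints: 1, 1.5, 1.75.
g(1) ≈ 1.732051, g(1.5) ≈ 2.000000, g(1.75) ≈ 2.121320.
Sum = Σ Δs_i · g(s_i).
Sum ≈ 1.896355.

1.896355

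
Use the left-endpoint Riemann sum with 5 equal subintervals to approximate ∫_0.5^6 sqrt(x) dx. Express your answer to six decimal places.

Δx = (6 − 0.5)/5 = 1.1.
Left endpoints: 0.5, 1.6, 2.7, 3.8, 4.9.
f(0.5) ≈ 0.707107, f(1.6) ≈ 1.264911, f(2.7) ≈ 1.643168, f(3.8) ≈ 1.949359, f(4.9) ≈ 2.213594.
Sum = Δx · [f(0.5) + f(1.6) + f(2.7) + f(3.8) + f(4.9)].
Sum ≈ 8.555953.

8.555953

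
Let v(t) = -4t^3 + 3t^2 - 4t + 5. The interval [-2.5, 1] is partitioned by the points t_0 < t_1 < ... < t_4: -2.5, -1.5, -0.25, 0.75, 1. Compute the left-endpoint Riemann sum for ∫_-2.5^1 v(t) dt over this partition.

142.0625

Subinterval widths: 1, 1.25, 1, 0.25.
Left endpoints: -2.5, -1.5, -0.25, 0.75.
v(-2.5) = 96.25, v(-1.5) = 31.25, v(-0.25) = 6.25, v(0.75) = 2.
Sum = Σ Δt_i · v(t_i).
Sum = 142.0625.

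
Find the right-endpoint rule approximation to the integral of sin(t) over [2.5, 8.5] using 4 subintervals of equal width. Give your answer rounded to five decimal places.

Δt = (8.5 − 2.5)/4 = 1.5.
Right endpoints: 4, 5.5, 7, 8.5.
f(4) ≈ -0.75680, f(5.5) ≈ -0.70554, f(7) ≈ 0.65699, f(8.5) ≈ 0.79849.
Sum = Δt · [f(4) + f(5.5) + f(7) + f(8.5)].
Sum ≈ -0.01030.

-0.01030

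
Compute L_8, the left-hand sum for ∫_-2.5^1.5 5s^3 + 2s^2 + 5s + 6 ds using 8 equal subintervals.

Δs = (1.5 − (-2.5))/8 = 0.5.
Left endpoints: -2.5, -2, -1.5, -1, -0.5, 0, 0.5, 1.
f(-2.5) = -72.125, f(-2) = -36, f(-1.5) = -13.875, f(-1) = -2, f(-0.5) = 3.375, f(0) = 6, f(0.5) = 9.625, f(1) = 18.
Sum = Δs · [f(-2.5) + f(-2) + f(-1.5) + ...].
Sum = -43.5.

-43.5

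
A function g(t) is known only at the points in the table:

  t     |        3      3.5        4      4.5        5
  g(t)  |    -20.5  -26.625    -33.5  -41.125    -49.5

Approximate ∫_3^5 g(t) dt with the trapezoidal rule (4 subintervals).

Δt = 0.5.
T_4 = (0.5/2)·[(-20.5) + 2·(-26.625) + 2·(-33.5) + 2·(-41.125) + (-49.5)] = -68.125.

-68.125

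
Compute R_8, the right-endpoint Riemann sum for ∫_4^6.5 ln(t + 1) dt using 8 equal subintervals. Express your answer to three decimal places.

4.627

Δt = (6.5 − 4)/8 = 0.3125.
Right endpoints: 4.3125, 4.625, 4.9375, 5.25, 5.5625, 5.875, 6.1875, 6.5.
f(4.3125) ≈ 1.670, f(4.625) ≈ 1.727, f(4.9375) ≈ 1.781, f(5.25) ≈ 1.833, f(5.5625) ≈ 1.881, f(5.875) ≈ 1.928, f(6.1875) ≈ 1.972, f(6.5) ≈ 2.015.
Sum = Δt · [f(4.3125) + f(4.625) + f(4.9375) + ...].
Sum ≈ 4.627.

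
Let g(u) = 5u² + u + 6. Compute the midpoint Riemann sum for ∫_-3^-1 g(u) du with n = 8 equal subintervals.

Δu = (-1 − (-3))/8 = 0.25.
Midpoints: -2.875, -2.625, -2.375, -2.125, -1.875, -1.625, -1.375, -1.125.
g(-2.875) = 44.453125, g(-2.625) = 37.828125, g(-2.375) = 31.828125, g(-2.125) = 26.453125, g(-1.875) = 21.703125, g(-1.625) = 17.578125, g(-1.375) = 14.078125, g(-1.125) = 11.203125.
Sum = Δu · [g(-2.875) + g(-2.625) + g(-2.375) + ...].
Sum = 51.28125.

51.28125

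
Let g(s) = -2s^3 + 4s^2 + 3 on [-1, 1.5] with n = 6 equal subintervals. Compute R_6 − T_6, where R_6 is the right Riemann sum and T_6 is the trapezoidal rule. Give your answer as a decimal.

R_6 ≈ 10.70167824.
T_6 ≈ 11.48292824.
R_6 − T_6 = -0.78125.

-0.78125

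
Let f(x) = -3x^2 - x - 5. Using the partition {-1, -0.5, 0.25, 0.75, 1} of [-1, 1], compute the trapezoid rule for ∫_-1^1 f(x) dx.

-12.34375

Subinterval widths: 0.5, 0.75, 0.5, 0.25.
f(-1) = -7, f(-0.5) = -5.25, f(0.25) = -5.4375, f(0.75) = -7.4375, f(1) = -9.
On each subinterval the trapezoid contributes (Δx_i/2)·[f(x_{i-1}) + f(x_i)].
Sum = -12.34375.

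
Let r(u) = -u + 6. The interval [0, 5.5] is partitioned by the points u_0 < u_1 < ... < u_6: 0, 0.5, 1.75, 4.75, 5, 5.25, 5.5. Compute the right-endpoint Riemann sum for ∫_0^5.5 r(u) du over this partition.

Subinterval widths: 0.5, 1.25, 3, 0.25, 0.25, 0.25.
Right endpoints: 0.5, 1.75, 4.75, 5, 5.25, 5.5.
r(0.5) = 5.5, r(1.75) = 4.25, r(4.75) = 1.25, r(5) = 1, r(5.25) = 0.75, r(5.5) = 0.5.
Sum = Σ Δu_i · r(u_i).
Sum = 12.375.

12.375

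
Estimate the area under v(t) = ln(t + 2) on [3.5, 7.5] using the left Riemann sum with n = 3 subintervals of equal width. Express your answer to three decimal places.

7.635

Δt = (7.5 − 3.5)/3 = 4/3.
Left endpoints: 3.5, 29/6, 37/6.
v(3.5) ≈ 1.705, v(29/6) ≈ 1.922, v(37/6) ≈ 2.100.
Sum = Δt · [v(3.5) + v(29/6) + v(37/6)].
Sum ≈ 7.635.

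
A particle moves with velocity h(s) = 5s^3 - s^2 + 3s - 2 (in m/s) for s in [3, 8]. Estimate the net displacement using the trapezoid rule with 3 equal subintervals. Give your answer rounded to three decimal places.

Δs = (8 − 3)/3 = 5/3.
h(3) = 133, h(14/3) = 13456/27, h(19/3) = 33671/27, h(8) = 2518.
T_3 = (Δs/2)·[h(s_0) + 2h(s_1) + 2h(s_2) + h(s_3)].
Sum ≈ 5118.241.

5118.241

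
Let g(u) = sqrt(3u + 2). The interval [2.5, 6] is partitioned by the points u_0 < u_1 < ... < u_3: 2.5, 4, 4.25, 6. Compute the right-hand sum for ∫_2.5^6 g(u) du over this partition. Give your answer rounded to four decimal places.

Subinterval widths: 1.5, 0.25, 1.75.
Right endpoints: 4, 4.25, 6.
g(4) ≈ 3.7417, g(4.25) ≈ 3.8406, g(6) ≈ 4.4721.
Sum = Σ Δu_i · g(u_i).
Sum ≈ 14.3989.

14.3989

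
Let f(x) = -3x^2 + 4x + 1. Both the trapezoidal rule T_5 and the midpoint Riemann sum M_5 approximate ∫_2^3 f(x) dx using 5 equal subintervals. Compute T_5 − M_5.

T_5 = -8.02.
M_5 = -7.99.
T_5 − M_5 = -0.03.

-0.03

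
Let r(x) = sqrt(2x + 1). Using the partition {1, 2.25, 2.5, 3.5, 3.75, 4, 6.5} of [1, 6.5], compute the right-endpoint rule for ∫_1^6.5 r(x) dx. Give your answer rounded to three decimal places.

Subinterval widths: 1.25, 0.25, 1, 0.25, 0.25, 2.5.
Right endpoints: 2.25, 2.5, 3.5, 3.75, 4, 6.5.
r(2.25) ≈ 2.345, r(2.5) ≈ 2.449, r(3.5) ≈ 2.828, r(3.75) ≈ 2.915, r(4) ≈ 3.000, r(6.5) ≈ 3.742.
Sum = Σ Δx_i · r(x_i).
Sum ≈ 17.205.

17.205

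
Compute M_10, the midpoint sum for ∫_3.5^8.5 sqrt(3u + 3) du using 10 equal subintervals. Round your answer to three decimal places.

22.789

Δu = (8.5 − 3.5)/10 = 0.5.
Midpoints: 3.75, 4.25, 4.75, 5.25, 5.75, 6.25, 6.75, 7.25, 7.75, 8.25.
f(3.75) ≈ 3.775, f(4.25) ≈ 3.969, f(4.75) ≈ 4.153, f(5.25) ≈ 4.330, f(5.75) ≈ 4.500, f(6.25) ≈ 4.664, f(6.75) ≈ 4.822, f(7.25) ≈ 4.975, f(7.75) ≈ 5.123, f(8.25) ≈ 5.268.
Sum = Δu · [f(3.75) + f(4.25) + f(4.75) + ...].
Sum ≈ 22.789.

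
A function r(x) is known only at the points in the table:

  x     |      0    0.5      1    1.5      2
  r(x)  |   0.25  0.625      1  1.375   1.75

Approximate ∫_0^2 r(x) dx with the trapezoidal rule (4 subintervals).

2

Δx = 0.5.
T_4 = (0.5/2)·[0.25 + 2·0.625 + 2·1 + 2·1.375 + 1.75] = 2.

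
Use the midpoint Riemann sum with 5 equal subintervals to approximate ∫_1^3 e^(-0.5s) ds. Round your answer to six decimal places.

Δs = (3 − 1)/5 = 0.4.
Midpoints: 1.2, 1.6, 2, 2.4, 2.8.
f(1.2) ≈ 0.548812, f(1.6) ≈ 0.449329, f(2) ≈ 0.367879, f(2.4) ≈ 0.301194, f(2.8) ≈ 0.246597.
Sum = Δs · [f(1.2) + f(1.6) + f(2) + f(2.4) + f(2.8)].
Sum ≈ 0.765524.

0.765524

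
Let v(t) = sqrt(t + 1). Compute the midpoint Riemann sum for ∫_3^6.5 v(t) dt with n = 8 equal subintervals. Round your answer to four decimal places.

Δt = (6.5 − 3)/8 = 0.4375.
Midpoints: 3.21875, 3.65625, 4.09375, 4.53125, 4.96875, 5.40625, 5.84375, 6.28125.
v(3.21875) ≈ 2.0540, v(3.65625) ≈ 2.1578, v(4.09375) ≈ 2.2569, v(4.53125) ≈ 2.3519, v(4.96875) ≈ 2.4431, v(5.40625) ≈ 2.5311, v(5.84375) ≈ 2.6161, v(6.28125) ≈ 2.6984.
Sum = Δt · [v(3.21875) + v(3.65625) + v(4.09375) + ...].
Sum ≈ 8.3603.

8.3603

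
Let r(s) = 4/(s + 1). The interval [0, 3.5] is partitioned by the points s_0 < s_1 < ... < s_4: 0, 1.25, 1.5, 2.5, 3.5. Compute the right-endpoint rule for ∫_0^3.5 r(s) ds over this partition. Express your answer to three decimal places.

4.654

Subinterval widths: 1.25, 0.25, 1, 1.
Right endpoints: 1.25, 1.5, 2.5, 3.5.
r(1.25) = 16/9, r(1.5) = 1.6, r(2.5) = 8/7, r(3.5) = 8/9.
Sum = Σ Δs_i · r(s_i).
Sum ≈ 4.654.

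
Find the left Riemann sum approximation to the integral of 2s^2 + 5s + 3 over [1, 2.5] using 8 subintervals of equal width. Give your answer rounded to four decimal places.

Δs = (2.5 − 1)/8 = 0.1875.
Left endpoints: 1, 1.1875, 1.375, 1.5625, 1.75, 1.9375, 2.125, 2.3125.
f(1) = 10, f(1.1875) = 11.7578125, f(1.375) = 13.65625, f(1.5625) = 15.6953125, f(1.75) = 17.875, f(1.9375) = 20.1953125, f(2.125) = 22.65625, f(2.3125) = 25.2578125.
Sum = Δs · [f(1) + f(1.1875) + f(1.375) + ...].
Sum ≈ 25.7051.

25.7051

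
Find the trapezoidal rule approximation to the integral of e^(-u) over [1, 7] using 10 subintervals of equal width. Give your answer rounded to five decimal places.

0.37791

Δu = (7 − 1)/10 = 0.6.
f(1) ≈ 0.36788, f(1.6) ≈ 0.20190, f(2.2) ≈ 0.11080, f(2.8) ≈ 0.06081, f(3.4) ≈ 0.03337, f(4) ≈ 0.01832, f(4.6) ≈ 0.01005, f(5.2) ≈ 0.00552, f(5.8) ≈ 0.00303, f(6.4) ≈ 0.00166, f(7) ≈ 0.00091.
T_10 = (Δu/2)·[f(u_0) + 2f(u_1) + ... + 2f(u_{9}) + f(u_10)].
Sum ≈ 0.37791.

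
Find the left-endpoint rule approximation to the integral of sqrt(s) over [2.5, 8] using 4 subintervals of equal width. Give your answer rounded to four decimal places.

Δs = (8 − 2.5)/4 = 1.375.
Left endpoints: 2.5, 3.875, 5.25, 6.625.
f(2.5) ≈ 1.5811, f(3.875) ≈ 1.9685, f(5.25) ≈ 2.2913, f(6.625) ≈ 2.5739.
Sum = Δs · [f(2.5) + f(3.875) + f(5.25) + f(6.625)].
Sum ≈ 11.5704.

11.5704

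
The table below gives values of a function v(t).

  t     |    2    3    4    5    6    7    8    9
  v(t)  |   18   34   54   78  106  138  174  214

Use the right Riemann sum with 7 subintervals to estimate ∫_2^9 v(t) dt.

Δt = 1.
Sum = 1·[34 + 54 + 78 + 106 + 138 + 174 + 214] = 798.

798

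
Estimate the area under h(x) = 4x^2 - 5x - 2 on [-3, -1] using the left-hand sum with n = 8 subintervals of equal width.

Δx = (-1 − (-3))/8 = 0.25.
Left endpoints: -3, -2.75, -2.5, -2.25, -2, -1.75, -1.5, -1.25.
h(-3) = 49, h(-2.75) = 42, h(-2.5) = 35.5, h(-2.25) = 29.5, h(-2) = 24, h(-1.75) = 19, h(-1.5) = 14.5, h(-1.25) = 10.5.
Sum = Δx · [h(-3) + h(-2.75) + h(-2.5) + ...].
Sum = 56.

56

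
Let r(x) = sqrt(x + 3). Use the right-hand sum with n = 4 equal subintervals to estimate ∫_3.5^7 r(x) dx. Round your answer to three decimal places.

10.300

Δx = (7 − 3.5)/4 = 0.875.
Right endpoints: 4.375, 5.25, 6.125, 7.
r(4.375) ≈ 2.716, r(5.25) ≈ 2.872, r(6.125) ≈ 3.021, r(7) ≈ 3.162.
Sum = Δx · [r(4.375) + r(5.25) + r(6.125) + r(7)].
Sum ≈ 10.300.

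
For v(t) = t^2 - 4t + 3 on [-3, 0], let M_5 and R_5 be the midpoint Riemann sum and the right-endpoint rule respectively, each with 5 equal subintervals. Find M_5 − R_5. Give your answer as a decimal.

M_5 = 35.91.
R_5 = 29.88.
M_5 − R_5 = 6.03.

6.03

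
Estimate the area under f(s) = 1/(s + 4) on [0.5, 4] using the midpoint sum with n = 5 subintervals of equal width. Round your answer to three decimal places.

0.575

Δs = (4 − 0.5)/5 = 0.7.
Midpoints: 0.85, 1.55, 2.25, 2.95, 3.65.
f(0.85) = 20/97, f(1.55) = 20/111, f(2.25) = 0.16, f(2.95) = 20/139, f(3.65) = 20/153.
Sum = Δs · [f(0.85) + f(1.55) + f(2.25) + f(2.95) + f(3.65)].
Sum ≈ 0.575.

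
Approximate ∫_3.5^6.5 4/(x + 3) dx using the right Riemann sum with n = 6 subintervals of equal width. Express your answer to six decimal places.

Δx = (6.5 − 3.5)/6 = 0.5.
Right endpoints: 4, 4.5, 5, 5.5, 6, 6.5.
f(4) = 4/7, f(4.5) = 8/15, f(5) = 0.5, f(5.5) = 8/17, f(6) = 4/9, f(6.5) = 8/19.
Sum = Δx · [f(4) + f(4.5) + f(5) + ...].
Sum ≈ 1.470424.

1.470424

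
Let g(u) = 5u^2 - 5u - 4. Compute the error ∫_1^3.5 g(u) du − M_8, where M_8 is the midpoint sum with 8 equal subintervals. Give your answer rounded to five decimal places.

Exact integral: ∫_1^3.5 g(u) du ≈ 31.6666667.
M_8 ≈ 31.5649414.
Error ≈ 31.6666667 − 31.5649414 ≈ 0.10173.

0.10173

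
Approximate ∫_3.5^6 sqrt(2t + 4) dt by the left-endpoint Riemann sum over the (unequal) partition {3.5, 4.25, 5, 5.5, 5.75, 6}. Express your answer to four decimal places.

Subinterval widths: 0.75, 0.75, 0.5, 0.25, 0.25.
Left endpoints: 3.5, 4.25, 5, 5.5, 5.75.
f(3.5) ≈ 3.3166, f(4.25) ≈ 3.5355, f(5) ≈ 3.7417, f(5.5) ≈ 3.8730, f(5.75) ≈ 3.9370.
Sum = Σ Δt_i · f(t_i).
Sum ≈ 8.9624.

8.9624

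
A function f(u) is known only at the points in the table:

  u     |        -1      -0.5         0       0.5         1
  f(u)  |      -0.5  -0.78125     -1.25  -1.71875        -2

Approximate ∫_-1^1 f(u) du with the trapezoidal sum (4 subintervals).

Δu = 0.5.
T_4 = (0.5/2)·[(-0.5) + 2·(-0.78125) + 2·(-1.25) + 2·(-1.71875) + (-2)] = -2.5.

-2.5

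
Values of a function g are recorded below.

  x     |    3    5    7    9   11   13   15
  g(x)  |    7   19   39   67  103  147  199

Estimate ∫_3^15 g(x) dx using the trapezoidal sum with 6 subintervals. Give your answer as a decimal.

Δx = 2.
T_6 = (2/2)·[7 + 2·19 + 2·39 + 2·67 + 2·103 + 2·147 + 199] = 956.

956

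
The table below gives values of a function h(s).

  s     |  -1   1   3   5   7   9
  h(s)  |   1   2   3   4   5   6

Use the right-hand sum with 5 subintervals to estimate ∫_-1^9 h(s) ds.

Δs = 2.
Sum = 2·[2 + 3 + 4 + 5 + 6] = 40.

40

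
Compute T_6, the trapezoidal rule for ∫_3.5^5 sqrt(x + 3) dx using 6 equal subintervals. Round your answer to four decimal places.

4.0370

Δx = (5 − 3.5)/6 = 0.25.
f(3.5) ≈ 2.5495, f(3.75) ≈ 2.5981, f(4) ≈ 2.6458, f(4.25) ≈ 2.6926, f(4.5) ≈ 2.7386, f(4.75) ≈ 2.7839, f(5) ≈ 2.8284.
T_6 = (Δx/2)·[f(x_0) + 2f(x_1) + ... + 2f(x_{5}) + f(x_6)].
Sum ≈ 4.0370.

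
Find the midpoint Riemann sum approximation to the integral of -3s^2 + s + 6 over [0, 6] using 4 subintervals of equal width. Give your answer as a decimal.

-158.625

Δs = (6 − 0)/4 = 1.5.
Midpoints: 0.75, 2.25, 3.75, 5.25.
f(0.75) = 5.0625, f(2.25) = -6.9375, f(3.75) = -32.4375, f(5.25) = -71.4375.
Sum = Δs · [f(0.75) + f(2.25) + f(3.75) + f(5.25)].
Sum = -158.625.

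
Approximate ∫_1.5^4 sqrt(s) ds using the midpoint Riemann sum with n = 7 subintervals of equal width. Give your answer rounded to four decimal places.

4.1094

Δs = (4 − 1.5)/7 = 5/14.
Midpoints: 47/28, 57/28, 67/28, 2.75, 87/28, 97/28, 107/28.
f(47/28) ≈ 1.2956, f(57/28) ≈ 1.4268, f(67/28) ≈ 1.5469, f(2.75) ≈ 1.6583, f(87/28) ≈ 1.7627, f(97/28) ≈ 1.8613, f(107/28) ≈ 1.9548.
Sum = Δs · [f(47/28) + f(57/28) + f(67/28) + ...].
Sum ≈ 4.1094.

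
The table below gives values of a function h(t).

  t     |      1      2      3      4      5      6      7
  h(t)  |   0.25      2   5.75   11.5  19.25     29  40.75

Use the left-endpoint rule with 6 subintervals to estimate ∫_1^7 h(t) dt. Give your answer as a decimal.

67.75

Δt = 1.
Sum = 1·[0.25 + 2 + 5.75 + 11.5 + 19.25 + 29] = 67.75.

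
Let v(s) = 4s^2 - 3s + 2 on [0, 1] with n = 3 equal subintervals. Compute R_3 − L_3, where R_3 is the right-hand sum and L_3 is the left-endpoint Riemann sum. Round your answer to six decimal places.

0.333333

R_3 ≈ 2.07407407.
L_3 ≈ 1.74074074.
R_3 − L_3 ≈ 0.333333.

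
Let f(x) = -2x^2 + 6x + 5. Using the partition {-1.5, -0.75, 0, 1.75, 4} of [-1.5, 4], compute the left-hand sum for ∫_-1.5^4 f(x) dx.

23

Subinterval widths: 0.75, 0.75, 1.75, 2.25.
Left endpoints: -1.5, -0.75, 0, 1.75.
f(-1.5) = -8.5, f(-0.75) = -0.625, f(0) = 5, f(1.75) = 9.375.
Sum = Σ Δx_i · f(x_i).
Sum = 23.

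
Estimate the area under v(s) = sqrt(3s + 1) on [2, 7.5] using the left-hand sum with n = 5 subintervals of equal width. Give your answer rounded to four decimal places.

Δs = (7.5 − 2)/5 = 1.1.
Left endpoints: 2, 3.1, 4.2, 5.3, 6.4.
v(2) ≈ 2.6458, v(3.1) ≈ 3.2094, v(4.2) ≈ 3.6878, v(5.3) ≈ 4.1110, v(6.4) ≈ 4.4944.
Sum = Δs · [v(2) + v(3.1) + v(4.2) + v(5.3) + v(6.4)].
Sum ≈ 19.9632.

19.9632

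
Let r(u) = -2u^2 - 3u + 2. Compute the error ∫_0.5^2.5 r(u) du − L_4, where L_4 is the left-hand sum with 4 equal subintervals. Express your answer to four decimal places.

Exact integral: ∫_0.5^2.5 r(u) du ≈ -15.333333.
L_4 = -11.
Error ≈ -15.333333 − (-11) ≈ -4.3333.

-4.3333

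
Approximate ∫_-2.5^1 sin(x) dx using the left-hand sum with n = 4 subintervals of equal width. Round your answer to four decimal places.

Δx = (1 − (-2.5))/4 = 0.875.
Left endpoints: -2.5, -1.625, -0.75, 0.125.
f(-2.5) ≈ -0.5985, f(-1.625) ≈ -0.9985, f(-0.75) ≈ -0.6816, f(0.125) ≈ 0.1247.
Sum = Δx · [f(-2.5) + f(-1.625) + f(-0.75) + f(0.125)].
Sum ≈ -1.8847.

-1.8847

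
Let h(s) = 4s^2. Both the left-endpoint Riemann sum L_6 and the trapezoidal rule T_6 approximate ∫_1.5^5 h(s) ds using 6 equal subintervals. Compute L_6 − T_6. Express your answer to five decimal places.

-26.54167

L_6 ≈ 136.4189815.
T_6 ≈ 162.9606481.
L_6 − T_6 ≈ -26.54167.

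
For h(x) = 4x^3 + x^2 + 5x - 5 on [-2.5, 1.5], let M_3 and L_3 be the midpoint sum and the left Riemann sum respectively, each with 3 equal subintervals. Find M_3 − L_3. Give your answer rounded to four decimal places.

70.2222

M_3 ≈ -54.703704.
L_3 ≈ -124.925926.
M_3 − L_3 ≈ 70.2222.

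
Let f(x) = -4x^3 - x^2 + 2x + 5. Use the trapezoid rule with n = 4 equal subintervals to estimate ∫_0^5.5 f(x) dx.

-971.6953125

Δx = (5.5 − 0)/4 = 1.375.
f(0) = 5, f(1.375) = -4.5390625, f(2.75) = -80.25, f(4.125) = -284.5234375, f(5.5) = -679.75.
T_4 = (Δx/2)·[f(x_0) + 2f(x_1) + 2f(x_2) + 2f(x_3) + f(x_4)].
Sum = -971.6953125.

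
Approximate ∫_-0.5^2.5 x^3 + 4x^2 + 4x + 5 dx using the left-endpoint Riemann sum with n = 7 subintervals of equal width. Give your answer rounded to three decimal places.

47.304

Δx = (2.5 − (-0.5))/7 = 3/7.
Left endpoints: -0.5, -1/14, 5/14, 11/14, 17/14, 23/14, 29/14.
f(-0.5) = 3.875, f(-1/14) = 12991/2744, f(5/14) = 19165/2744, f(11/14) = 30451/2744, f(17/14) = 48145/2744, f(23/14) = 73543/2744, f(29/14) = 107941/2744.
Sum = Δx · [f(-0.5) + f(-1/14) + f(5/14) + ...].
Sum ≈ 47.304.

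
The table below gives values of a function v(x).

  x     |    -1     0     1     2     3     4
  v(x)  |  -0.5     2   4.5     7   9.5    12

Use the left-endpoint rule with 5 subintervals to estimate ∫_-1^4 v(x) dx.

22.5

Δx = 1.
Sum = 1·[(-0.5) + 2 + 4.5 + 7 + 9.5] = 22.5.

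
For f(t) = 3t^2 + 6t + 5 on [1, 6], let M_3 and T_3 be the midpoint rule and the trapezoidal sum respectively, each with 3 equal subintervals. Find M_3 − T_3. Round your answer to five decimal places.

-10.41667

M_3 ≈ 341.5277778.
T_3 ≈ 351.9444444.
M_3 − T_3 ≈ -10.41667.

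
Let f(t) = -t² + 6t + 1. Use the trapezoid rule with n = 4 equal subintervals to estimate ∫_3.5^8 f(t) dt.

2.42578125

Δt = (8 − 3.5)/4 = 1.125.
f(3.5) = 9.75, f(4.625) = 7.359375, f(5.75) = 2.4375, f(6.875) = -5.015625, f(8) = -15.
T_4 = (Δt/2)·[f(t_0) + 2f(t_1) + 2f(t_2) + 2f(t_3) + f(t_4)].
Sum = 2.42578125.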